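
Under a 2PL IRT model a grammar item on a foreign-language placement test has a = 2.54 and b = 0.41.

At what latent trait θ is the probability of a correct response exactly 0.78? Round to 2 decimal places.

P(θ) = 1 / (1 + exp(−a(θ − b)))
logit = ln(0.7800/0.2200) = 1.2657
θ = b + logit/(a) = 0.41 + 1.2657/2.5400 = 0.9083

0.91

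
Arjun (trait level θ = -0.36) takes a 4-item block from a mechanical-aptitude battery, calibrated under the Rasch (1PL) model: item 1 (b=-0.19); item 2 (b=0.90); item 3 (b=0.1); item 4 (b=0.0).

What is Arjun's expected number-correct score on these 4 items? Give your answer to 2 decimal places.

P(θ) = 1 / (1 + exp(−(θ − b)))
P_1 = 1/(1+e^{0.1700}) = 0.4576
P_2 = 1/(1+e^{1.2600}) = 0.2210
P_3 = 1/(1+e^{0.4600}) = 0.3870
P_4 = 1/(1+e^{0.3600}) = 0.4110
E[score] = 0.4576 + 0.2210 + 0.3870 + 0.4110 = 1.4765

1.48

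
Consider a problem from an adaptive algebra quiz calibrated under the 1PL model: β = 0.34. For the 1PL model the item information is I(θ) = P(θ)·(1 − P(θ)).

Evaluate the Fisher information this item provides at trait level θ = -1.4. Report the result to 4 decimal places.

0.1270

P = 1/(1+e^{1.7400}) = 0.1493
P(1−P) = 0.1493 × 0.8507 = 0.1270
I = P(1−P) = 0.12702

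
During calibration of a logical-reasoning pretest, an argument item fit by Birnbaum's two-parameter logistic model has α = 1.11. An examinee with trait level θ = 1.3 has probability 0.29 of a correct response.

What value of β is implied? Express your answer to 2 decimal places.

P(θ) = 1 / (1 + exp(−α(θ − β)))
logit(0.29) = ln(0.29/0.71) = -0.8954
β = θ − logit/(α) = 1.3 − (-0.8954)/1.1100 = 2.1067

2.11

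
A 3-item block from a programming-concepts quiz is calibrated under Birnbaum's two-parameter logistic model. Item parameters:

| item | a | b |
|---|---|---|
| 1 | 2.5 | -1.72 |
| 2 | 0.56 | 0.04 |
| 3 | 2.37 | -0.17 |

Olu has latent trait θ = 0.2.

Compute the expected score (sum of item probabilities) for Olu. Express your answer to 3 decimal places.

2.220

P(θ) = 1 / (1 + exp(−a(θ − b)))
P_1 = 1/(1+e^{-4.8000}) = 0.9918
P_2 = 1/(1+e^{-0.0896}) = 0.5224
P_3 = 1/(1+e^{-0.8769}) = 0.7062
E[score] = 0.9918 + 0.5224 + 0.7062 = 2.2204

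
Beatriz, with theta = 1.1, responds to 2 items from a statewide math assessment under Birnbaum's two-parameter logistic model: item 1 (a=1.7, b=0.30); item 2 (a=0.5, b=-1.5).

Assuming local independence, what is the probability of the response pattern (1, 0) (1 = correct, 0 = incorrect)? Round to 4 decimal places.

0.1704

P(theta) = 1 / (1 + exp(−a(theta − b)))
P_1 = 1/(1+e^{-1.3600}) = 0.7958
P_2 = 1/(1+e^{-1.3000}) = 0.7858
L = P_1 × (1−P_2) = 0.7958 × 0.2142 = 0.17042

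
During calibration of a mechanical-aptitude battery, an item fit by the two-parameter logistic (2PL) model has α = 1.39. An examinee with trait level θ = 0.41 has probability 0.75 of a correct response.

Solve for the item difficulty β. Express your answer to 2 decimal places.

-0.38

P(θ) = 1 / (1 + exp(−α(θ − β)))
logit(0.75) = ln(0.75/0.25) = 1.0986
β = θ − logit/(α) = 0.41 − 1.0986/1.3900 = -0.3804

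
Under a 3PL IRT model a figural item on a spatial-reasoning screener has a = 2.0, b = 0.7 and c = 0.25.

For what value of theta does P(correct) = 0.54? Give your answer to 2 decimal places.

0.47

P(theta) = c + (1 − c) · 1 / (1 + exp(−a(theta − b)))
Remove guessing floor: (0.54 − 0.25)/(1 − 0.25) = 0.3867
logit = ln(0.3867/0.6133) = -0.4613
theta = b + logit/(a) = 0.7 + (-0.4613)/2.0000 = 0.4693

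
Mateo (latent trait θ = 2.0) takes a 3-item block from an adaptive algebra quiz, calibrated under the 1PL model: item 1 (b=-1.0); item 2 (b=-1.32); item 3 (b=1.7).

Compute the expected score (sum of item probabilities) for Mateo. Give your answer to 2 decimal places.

P(θ) = 1 / (1 + exp(−(θ − b)))
P_1 = 1/(1+e^{-3.0000}) = 0.9526
P_2 = 1/(1+e^{-3.3200}) = 0.9651
P_3 = 1/(1+e^{-0.3000}) = 0.5744
E[score] = 0.9526 + 0.9651 + 0.5744 = 2.4921

2.49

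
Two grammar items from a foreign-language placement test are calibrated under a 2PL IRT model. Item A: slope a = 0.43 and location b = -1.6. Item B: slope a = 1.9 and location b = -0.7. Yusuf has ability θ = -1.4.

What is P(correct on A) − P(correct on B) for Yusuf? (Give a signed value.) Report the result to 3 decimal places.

P(θ) = 1 / (1 + exp(−a(θ − b)))
P_A = 0.5215
P_B = 0.2092
P_A − P_B = 0.3123

0.312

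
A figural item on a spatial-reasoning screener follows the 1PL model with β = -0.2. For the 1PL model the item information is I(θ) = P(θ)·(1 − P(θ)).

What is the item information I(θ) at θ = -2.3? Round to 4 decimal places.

P = 1/(1+e^{2.1000}) = 0.1091
P(1−P) = 0.1091 × 0.8909 = 0.0972
I = P(1−P) = 0.09719

0.0972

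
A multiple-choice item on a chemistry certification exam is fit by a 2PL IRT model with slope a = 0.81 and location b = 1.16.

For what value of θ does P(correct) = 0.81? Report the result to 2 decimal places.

P(θ) = 1 / (1 + exp(−a(θ − b)))
logit = ln(0.8100/0.1900) = 1.4500
θ = b + logit/(a) = 1.16 + 1.4500/0.8100 = 2.9501

2.95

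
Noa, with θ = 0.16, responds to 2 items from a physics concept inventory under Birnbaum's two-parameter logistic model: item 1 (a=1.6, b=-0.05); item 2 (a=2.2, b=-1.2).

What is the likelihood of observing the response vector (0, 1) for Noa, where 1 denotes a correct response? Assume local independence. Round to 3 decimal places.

0.397

P(θ) = 1 / (1 + exp(−a(θ − b)))
P_1 = 1/(1+e^{-0.3360}) = 0.5832
P_2 = 1/(1+e^{-2.9920}) = 0.9522
L = (1−P_1) × P_2 = 0.4168 × 0.9522 = 0.39686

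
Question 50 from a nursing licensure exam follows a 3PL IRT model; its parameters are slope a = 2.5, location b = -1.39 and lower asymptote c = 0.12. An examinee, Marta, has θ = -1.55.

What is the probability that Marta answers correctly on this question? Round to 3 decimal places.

P(θ) = c + (1 − c) · 1 / (1 + exp(−a(θ − b)))
Exponent: 2.5 × (-1.55 − (-1.39)) = -0.4000
1/(1 + e^{0.4000}) = 0.4013
P = 0.12 + 0.88 × 0.4013 = 0.4732

0.473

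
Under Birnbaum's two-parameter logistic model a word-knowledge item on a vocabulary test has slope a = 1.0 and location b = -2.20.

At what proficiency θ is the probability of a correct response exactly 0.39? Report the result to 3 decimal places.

P(θ) = 1 / (1 + exp(−a(θ − b)))
logit = ln(0.3900/0.6100) = -0.4473
θ = b + logit/(a) = -2.20 + (-0.4473)/1.0000 = -2.6473

-2.647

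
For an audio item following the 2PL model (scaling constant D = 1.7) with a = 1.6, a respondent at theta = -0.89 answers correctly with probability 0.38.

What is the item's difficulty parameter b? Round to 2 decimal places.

P(theta) = 1 / (1 + exp(−D·a(theta − b)))
logit(0.38) = ln(0.38/0.62) = -0.4895
b = theta − logit/(1.7·a) = -0.89 − (-0.4895)/2.7200 = -0.7100

-0.71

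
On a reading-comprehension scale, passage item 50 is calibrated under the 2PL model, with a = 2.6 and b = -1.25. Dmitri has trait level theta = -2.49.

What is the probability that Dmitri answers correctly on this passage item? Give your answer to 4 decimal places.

P(theta) = 1 / (1 + exp(−a(theta − b)))
Exponent: 2.6 × (-2.49 − (-1.25)) = -3.2240
1/(1 + e^{3.2240}) = 0.0383

0.0383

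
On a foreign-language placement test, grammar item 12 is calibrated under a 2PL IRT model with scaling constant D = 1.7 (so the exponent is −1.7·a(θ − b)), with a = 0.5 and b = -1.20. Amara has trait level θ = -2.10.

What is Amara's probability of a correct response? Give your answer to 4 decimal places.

P(θ) = 1 / (1 + exp(−D·a(θ − b)))
Exponent: 1.7 × 0.5 × (-2.10 − (-1.20)) = -0.7650
1/(1 + e^{0.7650}) = 0.3176
P = 0.3176

0.3176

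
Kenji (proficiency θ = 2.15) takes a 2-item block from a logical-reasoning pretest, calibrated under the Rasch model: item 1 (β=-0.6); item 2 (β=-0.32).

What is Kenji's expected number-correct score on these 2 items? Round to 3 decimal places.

P(θ) = 1 / (1 + exp(−(θ − β)))
P_1 = 1/(1+e^{-2.7500}) = 0.9399
P_2 = 1/(1+e^{-2.4700}) = 0.9220
E[score] = 0.9399 + 0.9220 = 1.8619

1.862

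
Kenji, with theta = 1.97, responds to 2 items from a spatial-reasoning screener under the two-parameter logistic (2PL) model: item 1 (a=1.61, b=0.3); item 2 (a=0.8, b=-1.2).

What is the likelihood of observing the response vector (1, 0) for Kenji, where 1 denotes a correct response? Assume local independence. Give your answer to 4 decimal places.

0.0687

P(theta) = 1 / (1 + exp(−a(theta − b)))
P_1 = 1/(1+e^{-2.6887}) = 0.9364
P_2 = 1/(1+e^{-2.5360}) = 0.9266
L = P_1 × (1−P_2) = 0.9364 × 0.0734 = 0.06870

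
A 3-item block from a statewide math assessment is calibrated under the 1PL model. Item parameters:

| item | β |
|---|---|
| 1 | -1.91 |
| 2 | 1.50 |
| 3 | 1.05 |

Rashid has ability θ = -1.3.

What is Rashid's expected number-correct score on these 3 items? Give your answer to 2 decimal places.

P(θ) = 1 / (1 + exp(−(θ − β)))
P_1 = 1/(1+e^{-0.6100}) = 0.6479
P_2 = 1/(1+e^{2.8000}) = 0.0573
P_3 = 1/(1+e^{2.3500}) = 0.0871
E[score] = 0.6479 + 0.0573 + 0.0871 = 0.7923

0.79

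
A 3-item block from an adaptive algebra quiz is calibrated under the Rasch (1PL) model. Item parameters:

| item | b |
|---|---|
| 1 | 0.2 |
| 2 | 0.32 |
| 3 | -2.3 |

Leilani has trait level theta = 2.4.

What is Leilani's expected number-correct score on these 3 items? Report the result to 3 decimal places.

2.780

P(theta) = 1 / (1 + exp(−(theta − b)))
P_1 = 1/(1+e^{-2.2000}) = 0.9002
P_2 = 1/(1+e^{-2.0800}) = 0.8889
P_3 = 1/(1+e^{-4.7000}) = 0.9910
E[score] = 0.9002 + 0.8889 + 0.9910 = 2.7802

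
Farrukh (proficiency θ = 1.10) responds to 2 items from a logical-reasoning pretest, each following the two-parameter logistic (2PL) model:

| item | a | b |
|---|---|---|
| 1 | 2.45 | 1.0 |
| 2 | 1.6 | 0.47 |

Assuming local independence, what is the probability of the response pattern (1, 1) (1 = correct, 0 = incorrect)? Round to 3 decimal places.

P(θ) = 1 / (1 + exp(−a(θ − b)))
P_1 = 1/(1+e^{-0.2450}) = 0.5609
P_2 = 1/(1+e^{-1.0080}) = 0.7326
L = P_1 × P_2 = 0.5609 × 0.7326 = 0.41096

0.411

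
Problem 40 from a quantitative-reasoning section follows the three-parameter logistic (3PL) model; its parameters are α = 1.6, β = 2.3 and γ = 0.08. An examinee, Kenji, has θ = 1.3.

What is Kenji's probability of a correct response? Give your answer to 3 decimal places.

0.235

P(θ) = γ + (1 − γ) · 1 / (1 + exp(−α(θ − β)))
Exponent: 1.6 × (1.3 − 2.3) = -1.6000
1/(1 + e^{1.6000}) = 0.1680
P = 0.08 + 0.92 × 0.1680 = 0.2345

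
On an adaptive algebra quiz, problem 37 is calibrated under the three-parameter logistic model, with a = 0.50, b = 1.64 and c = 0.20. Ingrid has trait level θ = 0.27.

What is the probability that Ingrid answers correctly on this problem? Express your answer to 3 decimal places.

P(θ) = c + (1 − c) · 1 / (1 + exp(−a(θ − b)))
Exponent: 0.50 × (0.27 − 1.64) = -0.6850
1/(1 + e^{0.6850}) = 0.3351
P = 0.20 + 0.80 × 0.3351 = 0.4681

0.468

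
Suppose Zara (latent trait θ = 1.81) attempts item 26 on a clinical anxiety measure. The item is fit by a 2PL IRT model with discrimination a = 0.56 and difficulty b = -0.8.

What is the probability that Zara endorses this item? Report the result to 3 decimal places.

P(θ) = 1 / (1 + exp(−a(θ − b)))
Exponent: 0.56 × (1.81 − (-0.8)) = 1.4616
1/(1 + e^{-1.4616}) = 0.8118

0.812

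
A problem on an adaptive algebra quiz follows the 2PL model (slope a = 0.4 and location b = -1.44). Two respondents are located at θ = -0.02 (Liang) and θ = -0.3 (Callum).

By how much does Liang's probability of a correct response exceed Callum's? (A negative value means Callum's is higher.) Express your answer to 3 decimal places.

0.026

P(θ) = 1 / (1 + exp(−a(θ − b)))
P(Liang) = 0.6383  [exponent 0.5680]
P(Callum) = 0.6121  [exponent 0.4560]
Difference = 0.6383 − 0.6121 = 0.0262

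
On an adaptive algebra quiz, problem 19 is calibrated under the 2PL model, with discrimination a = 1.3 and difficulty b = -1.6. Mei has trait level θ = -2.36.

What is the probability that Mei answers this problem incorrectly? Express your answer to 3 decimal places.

0.729

P(θ) = 1 / (1 + exp(−a(θ − b)))
Exponent: 1.3 × (-2.36 − (-1.6)) = -0.9880
1/(1 + e^{0.9880}) = 0.2713
P(incorrect) = 1 − 0.2713 = 0.7287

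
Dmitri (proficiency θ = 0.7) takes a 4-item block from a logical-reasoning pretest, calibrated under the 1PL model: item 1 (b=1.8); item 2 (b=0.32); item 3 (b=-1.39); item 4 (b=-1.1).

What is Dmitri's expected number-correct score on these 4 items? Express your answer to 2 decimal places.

2.59

P(θ) = 1 / (1 + exp(−(θ − b)))
P_1 = 1/(1+e^{1.1000}) = 0.2497
P_2 = 1/(1+e^{-0.3800}) = 0.5939
P_3 = 1/(1+e^{-2.0900}) = 0.8899
P_4 = 1/(1+e^{-1.8000}) = 0.8581
E[score] = 0.2497 + 0.5939 + 0.8899 + 0.8581 = 2.5917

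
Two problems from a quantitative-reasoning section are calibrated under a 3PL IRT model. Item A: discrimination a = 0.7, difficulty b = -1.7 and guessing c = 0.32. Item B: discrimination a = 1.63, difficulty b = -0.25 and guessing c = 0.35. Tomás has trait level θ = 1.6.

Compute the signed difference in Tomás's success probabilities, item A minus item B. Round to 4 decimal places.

P(θ) = c + (1 − c) · 1 / (1 + exp(−a(θ − b)))
P_A = 0.9386
P_B = 0.9696
P_A − P_B = -0.0310

-0.0310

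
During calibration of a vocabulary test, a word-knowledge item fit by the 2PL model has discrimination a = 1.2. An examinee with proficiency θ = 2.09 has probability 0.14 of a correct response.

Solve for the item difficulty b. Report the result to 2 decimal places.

P(θ) = 1 / (1 + exp(−a(θ − b)))
logit(0.14) = ln(0.14/0.86) = -1.8153
b = θ − logit/(a) = 2.09 − (-1.8153)/1.2000 = 3.6027

3.60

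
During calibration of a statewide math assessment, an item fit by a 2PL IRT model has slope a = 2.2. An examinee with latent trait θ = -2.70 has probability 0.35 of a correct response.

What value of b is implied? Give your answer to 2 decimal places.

-2.42

P(θ) = 1 / (1 + exp(−a(θ − b)))
logit(0.35) = ln(0.35/0.65) = -0.6190
b = θ − logit/(a) = -2.70 − (-0.6190)/2.2000 = -2.4186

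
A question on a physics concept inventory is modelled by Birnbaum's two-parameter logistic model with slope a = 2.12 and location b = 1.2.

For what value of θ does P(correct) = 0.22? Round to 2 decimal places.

0.60

P(θ) = 1 / (1 + exp(−a(θ − b)))
logit = ln(0.2200/0.7800) = -1.2657
θ = b + logit/(a) = 1.2 + (-1.2657)/2.1200 = 0.6030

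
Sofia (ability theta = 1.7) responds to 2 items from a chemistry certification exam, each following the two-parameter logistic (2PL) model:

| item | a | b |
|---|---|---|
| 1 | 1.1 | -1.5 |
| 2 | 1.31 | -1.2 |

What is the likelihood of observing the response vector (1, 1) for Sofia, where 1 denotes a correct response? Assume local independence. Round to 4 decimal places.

P(theta) = 1 / (1 + exp(−a(theta − b)))
P_1 = 1/(1+e^{-3.5200}) = 0.9713
P_2 = 1/(1+e^{-3.7990}) = 0.9781
L = P_1 × P_2 = 0.9713 × 0.9781 = 0.94998

0.9500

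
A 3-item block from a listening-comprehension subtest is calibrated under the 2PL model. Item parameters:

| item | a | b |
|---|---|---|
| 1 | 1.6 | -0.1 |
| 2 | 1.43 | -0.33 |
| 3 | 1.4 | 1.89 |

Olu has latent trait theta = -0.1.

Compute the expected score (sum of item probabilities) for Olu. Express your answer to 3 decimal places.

P(theta) = 1 / (1 + exp(−a(theta − b)))
P_1 = 1/(1+e^{0.0000}) = 0.5000
P_2 = 1/(1+e^{-0.3289}) = 0.5815
P_3 = 1/(1+e^{2.7860}) = 0.0581
E[score] = 0.5000 + 0.5815 + 0.0581 = 1.1396

1.140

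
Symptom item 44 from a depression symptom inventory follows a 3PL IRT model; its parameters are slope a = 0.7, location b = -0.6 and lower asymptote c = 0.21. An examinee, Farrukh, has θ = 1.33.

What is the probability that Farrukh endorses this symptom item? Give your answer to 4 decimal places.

0.8375

P(θ) = c + (1 − c) · 1 / (1 + exp(−a(θ − b)))
Exponent: 0.7 × (1.33 − (-0.6)) = 1.3510
1/(1 + e^{-1.3510}) = 0.7943
P = 0.21 + 0.79 × 0.7943 = 0.8375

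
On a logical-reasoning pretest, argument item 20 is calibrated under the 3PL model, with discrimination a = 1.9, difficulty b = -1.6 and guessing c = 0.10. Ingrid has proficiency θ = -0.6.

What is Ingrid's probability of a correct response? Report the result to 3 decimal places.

0.883

P(θ) = c + (1 − c) · 1 / (1 + exp(−a(θ − b)))
Exponent: 1.9 × (-0.6 − (-1.6)) = 1.9000
1/(1 + e^{-1.9000}) = 0.8699
P = 0.10 + 0.90 × 0.8699 = 0.8829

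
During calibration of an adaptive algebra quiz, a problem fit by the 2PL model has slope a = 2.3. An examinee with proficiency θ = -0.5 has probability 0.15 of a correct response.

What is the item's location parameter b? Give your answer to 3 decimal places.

0.254

P(θ) = 1 / (1 + exp(−a(θ − b)))
logit(0.15) = ln(0.15/0.85) = -1.7346
b = θ − logit/(a) = -0.5 − (-1.7346)/2.3000 = 0.2542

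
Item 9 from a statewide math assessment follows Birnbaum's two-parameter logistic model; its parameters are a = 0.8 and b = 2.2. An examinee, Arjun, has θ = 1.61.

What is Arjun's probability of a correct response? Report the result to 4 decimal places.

0.3841

P(θ) = 1 / (1 + exp(−a(θ − b)))
Exponent: 0.8 × (1.61 − 2.2) = -0.4720
1/(1 + e^{0.4720}) = 0.3841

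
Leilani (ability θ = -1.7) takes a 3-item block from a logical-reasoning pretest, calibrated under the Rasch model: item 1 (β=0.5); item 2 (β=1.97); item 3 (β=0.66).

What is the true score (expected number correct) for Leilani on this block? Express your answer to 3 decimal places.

0.211

P(θ) = 1 / (1 + exp(−(θ − β)))
P_1 = 1/(1+e^{2.2000}) = 0.0998
P_2 = 1/(1+e^{3.6700}) = 0.0248
P_3 = 1/(1+e^{2.3600}) = 0.0863
E[score] = 0.0998 + 0.0248 + 0.0863 = 0.2109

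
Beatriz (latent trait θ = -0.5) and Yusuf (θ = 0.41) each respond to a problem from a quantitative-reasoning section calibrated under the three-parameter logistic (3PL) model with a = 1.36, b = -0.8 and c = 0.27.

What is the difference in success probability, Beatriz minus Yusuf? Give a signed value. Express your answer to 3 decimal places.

-0.174

P(θ) = c + (1 − c) · 1 / (1 + exp(−a(θ − b)))
P(Beatriz) = 0.7084  [exponent 0.4080]
P(Yusuf) = 0.8820  [exponent 1.6456]
Difference = 0.7084 − 0.8820 = -0.1735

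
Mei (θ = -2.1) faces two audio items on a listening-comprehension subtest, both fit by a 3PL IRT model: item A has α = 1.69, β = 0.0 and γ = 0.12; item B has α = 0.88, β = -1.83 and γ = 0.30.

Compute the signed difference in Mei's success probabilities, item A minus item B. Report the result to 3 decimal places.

-0.464

P(θ) = γ + (1 − γ) · 1 / (1 + exp(−α(θ − β)))
P_A = 0.1446
P_B = 0.6086
P_A − P_B = -0.4640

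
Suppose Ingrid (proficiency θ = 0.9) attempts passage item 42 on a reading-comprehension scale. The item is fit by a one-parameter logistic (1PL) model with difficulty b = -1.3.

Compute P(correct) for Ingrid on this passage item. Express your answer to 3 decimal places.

P(θ) = 1 / (1 + exp(−(θ − b)))
Exponent: (0.9 − (-1.3)) = 2.2000
1/(1 + e^{-2.2000}) = 0.9002
P = 0.9002

0.900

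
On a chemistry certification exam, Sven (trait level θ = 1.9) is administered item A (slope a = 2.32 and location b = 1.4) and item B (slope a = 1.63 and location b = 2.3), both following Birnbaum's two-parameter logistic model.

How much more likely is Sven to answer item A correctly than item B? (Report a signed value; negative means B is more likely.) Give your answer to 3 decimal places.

0.419

P(θ) = 1 / (1 + exp(−a(θ − b)))
P_A = 0.7613
P_B = 0.3425
P_A − P_B = 0.4188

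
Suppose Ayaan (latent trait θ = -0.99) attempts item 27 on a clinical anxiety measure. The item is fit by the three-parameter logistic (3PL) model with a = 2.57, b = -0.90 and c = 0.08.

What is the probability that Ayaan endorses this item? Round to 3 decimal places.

0.487

P(θ) = c + (1 − c) · 1 / (1 + exp(−a(θ − b)))
Exponent: 2.57 × (-0.99 − (-0.90)) = -0.2313
1/(1 + e^{0.2313}) = 0.4424
P = 0.08 + 0.92 × 0.4424 = 0.4870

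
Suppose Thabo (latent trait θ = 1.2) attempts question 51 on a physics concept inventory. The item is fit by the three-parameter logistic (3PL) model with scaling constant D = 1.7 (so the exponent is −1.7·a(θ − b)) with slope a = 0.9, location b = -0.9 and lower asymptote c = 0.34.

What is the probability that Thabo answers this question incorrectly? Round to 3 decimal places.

0.026

P(θ) = c + (1 − c) · 1 / (1 + exp(−D·a(θ − b)))
Exponent: 1.7 × 0.9 × (1.2 − (-0.9)) = 3.2130
1/(1 + e^{-3.2130}) = 0.9613
P = 0.34 + 0.66 × 0.9613 = 0.9745
P(incorrect) = 1 − 0.9745 = 0.0255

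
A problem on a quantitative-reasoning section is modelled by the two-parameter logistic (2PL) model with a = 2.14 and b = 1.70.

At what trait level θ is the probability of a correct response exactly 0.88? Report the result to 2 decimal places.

P(θ) = 1 / (1 + exp(−a(θ − b)))
logit = ln(0.8800/0.1200) = 1.9924
θ = b + logit/(a) = 1.70 + 1.9924/2.1400 = 2.6310

2.63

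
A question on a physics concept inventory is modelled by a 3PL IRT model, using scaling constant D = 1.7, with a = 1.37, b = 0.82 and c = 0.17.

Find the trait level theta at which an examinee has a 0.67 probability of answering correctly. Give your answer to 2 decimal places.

1.00

P(theta) = c + (1 − c) · 1 / (1 + exp(−D·a(theta − b)))
Remove guessing floor: (0.67 − 0.17)/(1 − 0.17) = 0.6024
logit = ln(0.6024/0.3976) = 0.4155
theta = b + logit/(1.7·a) = 0.82 + 0.4155/2.3290 = 0.9984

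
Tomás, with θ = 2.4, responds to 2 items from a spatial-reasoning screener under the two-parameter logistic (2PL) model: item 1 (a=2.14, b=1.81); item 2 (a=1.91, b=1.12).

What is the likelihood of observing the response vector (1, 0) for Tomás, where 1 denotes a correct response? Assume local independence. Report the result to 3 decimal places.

P(θ) = 1 / (1 + exp(−a(θ − b)))
P_1 = 1/(1+e^{-1.2626}) = 0.7795
P_2 = 1/(1+e^{-2.4448}) = 0.9202
L = P_1 × (1−P_2) = 0.7795 × 0.0798 = 0.06222

0.062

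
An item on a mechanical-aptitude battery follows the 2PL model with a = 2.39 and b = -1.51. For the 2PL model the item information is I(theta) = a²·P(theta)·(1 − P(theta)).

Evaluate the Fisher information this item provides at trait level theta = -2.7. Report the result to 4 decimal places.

P = 1/(1+e^{2.8441}) = 0.0550
P(1−P) = 0.0550 × 0.9450 = 0.0520
I = a² × P(1−P) = 2.39² × 0.0520 = 0.29682

0.2968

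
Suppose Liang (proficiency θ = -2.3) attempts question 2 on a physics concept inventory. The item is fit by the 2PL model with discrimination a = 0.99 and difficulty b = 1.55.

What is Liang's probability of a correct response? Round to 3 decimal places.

0.022

P(θ) = 1 / (1 + exp(−a(θ − b)))
Exponent: 0.99 × (-2.3 − 1.55) = -3.8115
1/(1 + e^{3.8115}) = 0.0216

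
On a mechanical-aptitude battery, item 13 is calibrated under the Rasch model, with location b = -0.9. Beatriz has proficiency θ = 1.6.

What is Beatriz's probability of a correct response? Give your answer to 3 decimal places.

0.924

P(θ) = 1 / (1 + exp(−(θ − b)))
Exponent: (1.6 − (-0.9)) = 2.5000
1/(1 + e^{-2.5000}) = 0.9241
P = 0.9241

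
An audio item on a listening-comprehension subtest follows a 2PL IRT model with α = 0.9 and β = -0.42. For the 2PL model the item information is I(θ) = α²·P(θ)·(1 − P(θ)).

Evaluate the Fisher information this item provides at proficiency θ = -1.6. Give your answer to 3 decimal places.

0.155

P = 1/(1+e^{1.0620}) = 0.2569
P(1−P) = 0.2569 × 0.7431 = 0.1909
I = α² × P(1−P) = 0.9² × 0.1909 = 0.15464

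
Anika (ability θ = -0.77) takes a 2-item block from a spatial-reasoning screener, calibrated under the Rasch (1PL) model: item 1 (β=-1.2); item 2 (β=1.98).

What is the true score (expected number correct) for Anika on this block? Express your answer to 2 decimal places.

0.67

P(θ) = 1 / (1 + exp(−(θ − β)))
P_1 = 1/(1+e^{-0.4300}) = 0.6059
P_2 = 1/(1+e^{2.7500}) = 0.0601
E[score] = 0.6059 + 0.0601 = 0.6660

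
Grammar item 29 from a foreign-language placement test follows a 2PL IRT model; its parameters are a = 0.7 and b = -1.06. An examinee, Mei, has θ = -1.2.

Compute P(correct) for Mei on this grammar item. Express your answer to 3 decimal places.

0.476

P(θ) = 1 / (1 + exp(−a(θ − b)))
Exponent: 0.7 × (-1.2 − (-1.06)) = -0.0980
1/(1 + e^{0.0980}) = 0.4755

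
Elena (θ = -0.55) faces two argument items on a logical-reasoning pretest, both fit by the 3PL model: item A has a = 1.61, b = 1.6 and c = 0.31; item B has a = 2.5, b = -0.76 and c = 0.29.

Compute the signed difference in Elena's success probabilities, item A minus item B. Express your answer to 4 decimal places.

-0.4051

P(θ) = c + (1 − c) · 1 / (1 + exp(−a(θ − b)))
P_A = 0.3310
P_B = 0.7361
P_A − P_B = -0.4051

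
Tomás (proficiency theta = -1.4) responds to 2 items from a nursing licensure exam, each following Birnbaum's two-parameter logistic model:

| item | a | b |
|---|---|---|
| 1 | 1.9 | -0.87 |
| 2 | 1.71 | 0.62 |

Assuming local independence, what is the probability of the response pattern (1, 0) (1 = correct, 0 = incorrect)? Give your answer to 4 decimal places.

0.2594

P(theta) = 1 / (1 + exp(−a(theta − b)))
P_1 = 1/(1+e^{1.0070}) = 0.2676
P_2 = 1/(1+e^{3.4542}) = 0.0306
L = P_1 × (1−P_2) = 0.2676 × 0.9694 = 0.25937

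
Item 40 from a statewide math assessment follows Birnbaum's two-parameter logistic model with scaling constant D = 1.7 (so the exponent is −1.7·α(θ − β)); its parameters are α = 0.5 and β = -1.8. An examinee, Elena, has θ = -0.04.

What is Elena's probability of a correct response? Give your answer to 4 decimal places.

0.8170

P(θ) = 1 / (1 + exp(−D·α(θ − β)))
Exponent: 1.7 × 0.5 × (-0.04 − (-1.8)) = 1.4960
1/(1 + e^{-1.4960}) = 0.8170
P = 0.8170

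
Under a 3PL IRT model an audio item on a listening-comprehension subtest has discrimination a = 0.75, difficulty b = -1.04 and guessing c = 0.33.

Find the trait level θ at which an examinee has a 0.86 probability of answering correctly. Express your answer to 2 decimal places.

0.73

P(θ) = c + (1 − c) · 1 / (1 + exp(−a(θ − b)))
Remove guessing floor: (0.86 − 0.33)/(1 − 0.33) = 0.7910
logit = ln(0.7910/0.2090) = 1.3312
θ = b + logit/(a) = -1.04 + 1.3312/0.7500 = 0.7350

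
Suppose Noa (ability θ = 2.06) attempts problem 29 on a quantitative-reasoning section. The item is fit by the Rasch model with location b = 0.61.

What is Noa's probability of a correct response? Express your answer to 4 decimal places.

0.8100

P(θ) = 1 / (1 + exp(−(θ − b)))
Exponent: (2.06 − 0.61) = 1.4500
1/(1 + e^{-1.4500}) = 0.8100
P = 0.8100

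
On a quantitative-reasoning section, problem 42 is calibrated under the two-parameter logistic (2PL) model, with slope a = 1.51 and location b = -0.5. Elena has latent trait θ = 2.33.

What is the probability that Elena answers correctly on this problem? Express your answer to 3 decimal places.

0.986

P(θ) = 1 / (1 + exp(−a(θ − b)))
Exponent: 1.51 × (2.33 − (-0.5)) = 4.2733
1/(1 + e^{-4.2733}) = 0.9863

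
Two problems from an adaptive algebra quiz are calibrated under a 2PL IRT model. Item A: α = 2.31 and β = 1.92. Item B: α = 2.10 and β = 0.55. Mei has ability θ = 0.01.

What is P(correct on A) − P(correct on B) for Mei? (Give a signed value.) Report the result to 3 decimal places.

-0.231

P(θ) = 1 / (1 + exp(−α(θ − β)))
P_A = 0.0120
P_B = 0.2434
P_A − P_B = -0.2314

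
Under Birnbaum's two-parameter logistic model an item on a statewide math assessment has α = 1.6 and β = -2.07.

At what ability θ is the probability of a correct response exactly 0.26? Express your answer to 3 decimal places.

P(θ) = 1 / (1 + exp(−α(θ − β)))
logit = ln(0.2600/0.7400) = -1.0460
θ = β + logit/(α) = -2.07 + (-1.0460)/1.6000 = -2.7237

-2.724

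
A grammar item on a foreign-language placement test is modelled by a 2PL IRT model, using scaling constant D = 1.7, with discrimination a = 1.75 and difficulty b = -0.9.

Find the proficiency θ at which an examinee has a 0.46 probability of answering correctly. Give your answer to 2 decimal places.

P(θ) = 1 / (1 + exp(−D·a(θ − b)))
logit = ln(0.4600/0.5400) = -0.1603
θ = b + logit/(1.7·a) = -0.9 + (-0.1603)/2.9750 = -0.9539

-0.95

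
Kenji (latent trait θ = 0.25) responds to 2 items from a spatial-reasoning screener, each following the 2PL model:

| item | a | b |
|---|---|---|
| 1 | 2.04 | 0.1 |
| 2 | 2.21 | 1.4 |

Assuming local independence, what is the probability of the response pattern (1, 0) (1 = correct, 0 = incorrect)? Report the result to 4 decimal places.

0.5339

P(θ) = 1 / (1 + exp(−a(θ − b)))
P_1 = 1/(1+e^{-0.3060}) = 0.5759
P_2 = 1/(1+e^{2.5415}) = 0.0730
L = P_1 × (1−P_2) = 0.5759 × 0.9270 = 0.53387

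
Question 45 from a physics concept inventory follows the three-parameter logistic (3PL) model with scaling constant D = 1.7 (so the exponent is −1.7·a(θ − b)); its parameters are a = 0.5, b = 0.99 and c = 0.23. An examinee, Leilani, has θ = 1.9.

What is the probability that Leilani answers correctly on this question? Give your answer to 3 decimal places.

P(θ) = c + (1 − c) · 1 / (1 + exp(−D·a(θ − b)))
Exponent: 1.7 × 0.5 × (1.9 − 0.99) = 0.7735
1/(1 + e^{-0.7735}) = 0.6843
P = 0.23 + 0.77 × 0.6843 = 0.7569

0.757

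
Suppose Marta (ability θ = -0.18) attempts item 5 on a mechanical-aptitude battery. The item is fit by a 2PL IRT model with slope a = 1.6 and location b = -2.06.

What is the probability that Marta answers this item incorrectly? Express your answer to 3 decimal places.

0.047

P(θ) = 1 / (1 + exp(−a(θ − b)))
Exponent: 1.6 × (-0.18 − (-2.06)) = 3.0080
1/(1 + e^{-3.0080}) = 0.9529
P(incorrect) = 1 − 0.9529 = 0.0471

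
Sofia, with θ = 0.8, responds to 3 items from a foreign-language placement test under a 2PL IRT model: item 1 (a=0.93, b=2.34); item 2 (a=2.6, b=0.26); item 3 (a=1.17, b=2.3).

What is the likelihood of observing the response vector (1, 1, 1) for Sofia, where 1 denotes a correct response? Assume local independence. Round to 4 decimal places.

0.0228

P(θ) = 1 / (1 + exp(−a(θ − b)))
P_1 = 1/(1+e^{1.4322}) = 0.1928
P_2 = 1/(1+e^{-1.4040}) = 0.8028
P_3 = 1/(1+e^{1.7550}) = 0.1474
L = P_1 × P_2 × P_3 = 0.1928 × 0.8028 × 0.1474 = 0.02281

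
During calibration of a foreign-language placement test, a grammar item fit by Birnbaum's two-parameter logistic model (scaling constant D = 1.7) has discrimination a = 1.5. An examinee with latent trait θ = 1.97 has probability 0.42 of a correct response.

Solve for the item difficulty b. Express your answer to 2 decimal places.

2.10

P(θ) = 1 / (1 + exp(−D·a(θ − b)))
logit(0.42) = ln(0.42/0.58) = -0.3228
b = θ − logit/(1.7·a) = 1.97 − (-0.3228)/2.5500 = 2.0966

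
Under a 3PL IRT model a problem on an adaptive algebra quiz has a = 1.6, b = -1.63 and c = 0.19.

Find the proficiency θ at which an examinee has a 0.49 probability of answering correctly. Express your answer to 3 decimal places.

-1.962

P(θ) = c + (1 − c) · 1 / (1 + exp(−a(θ − b)))
Remove guessing floor: (0.49 − 0.19)/(1 − 0.19) = 0.3704
logit = ln(0.3704/0.6296) = -0.5306
θ = b + logit/(a) = -1.63 + (-0.5306)/1.6000 = -1.9616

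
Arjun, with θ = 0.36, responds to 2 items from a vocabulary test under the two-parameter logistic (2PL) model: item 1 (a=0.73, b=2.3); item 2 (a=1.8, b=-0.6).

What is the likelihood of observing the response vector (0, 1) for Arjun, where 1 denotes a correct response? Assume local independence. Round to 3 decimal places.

P(θ) = 1 / (1 + exp(−a(θ − b)))
P_1 = 1/(1+e^{1.4162}) = 0.1953
P_2 = 1/(1+e^{-1.7280}) = 0.8492
L = (1−P_1) × P_2 = 0.8047 × 0.8492 = 0.68335

0.683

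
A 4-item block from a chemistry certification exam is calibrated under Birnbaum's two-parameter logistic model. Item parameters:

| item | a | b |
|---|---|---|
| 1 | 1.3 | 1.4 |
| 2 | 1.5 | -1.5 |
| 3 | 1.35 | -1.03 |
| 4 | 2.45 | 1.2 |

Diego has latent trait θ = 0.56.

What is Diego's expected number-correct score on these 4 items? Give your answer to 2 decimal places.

P(θ) = 1 / (1 + exp(−a(θ − b)))
P_1 = 1/(1+e^{1.0920}) = 0.2512
P_2 = 1/(1+e^{-3.0900}) = 0.9565
P_3 = 1/(1+e^{-2.1465}) = 0.8953
P_4 = 1/(1+e^{1.5680}) = 0.1725
E[score] = 0.2512 + 0.9565 + 0.8953 + 0.1725 = 2.2756

2.28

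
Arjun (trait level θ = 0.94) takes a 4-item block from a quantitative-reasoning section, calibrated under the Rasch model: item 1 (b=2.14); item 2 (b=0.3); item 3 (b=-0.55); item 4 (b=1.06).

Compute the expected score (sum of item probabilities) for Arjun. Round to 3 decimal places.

P(θ) = 1 / (1 + exp(−(θ − b)))
P_1 = 1/(1+e^{1.2000}) = 0.2315
P_2 = 1/(1+e^{-0.6400}) = 0.6548
P_3 = 1/(1+e^{-1.4900}) = 0.8161
P_4 = 1/(1+e^{0.1200}) = 0.4700
E[score] = 0.2315 + 0.6548 + 0.8161 + 0.4700 = 2.1723

2.172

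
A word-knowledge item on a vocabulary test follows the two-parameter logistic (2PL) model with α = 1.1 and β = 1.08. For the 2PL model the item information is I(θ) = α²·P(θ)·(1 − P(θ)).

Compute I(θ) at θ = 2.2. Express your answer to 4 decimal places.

0.2115

P = 1/(1+e^{-1.2320}) = 0.7742
P(1−P) = 0.7742 × 0.2258 = 0.1748
I = α² × P(1−P) = 1.1² × 0.1748 = 0.21155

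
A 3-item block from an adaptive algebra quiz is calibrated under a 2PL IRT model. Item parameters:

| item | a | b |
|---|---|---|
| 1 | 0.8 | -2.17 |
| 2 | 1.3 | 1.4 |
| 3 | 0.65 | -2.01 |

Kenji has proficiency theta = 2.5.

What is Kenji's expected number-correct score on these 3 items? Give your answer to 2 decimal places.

2.73

P(theta) = 1 / (1 + exp(−a(theta − b)))
P_1 = 1/(1+e^{-3.7360}) = 0.9767
P_2 = 1/(1+e^{-1.4300}) = 0.8069
P_3 = 1/(1+e^{-2.9315}) = 0.9494
E[score] = 0.9767 + 0.8069 + 0.9494 = 2.7330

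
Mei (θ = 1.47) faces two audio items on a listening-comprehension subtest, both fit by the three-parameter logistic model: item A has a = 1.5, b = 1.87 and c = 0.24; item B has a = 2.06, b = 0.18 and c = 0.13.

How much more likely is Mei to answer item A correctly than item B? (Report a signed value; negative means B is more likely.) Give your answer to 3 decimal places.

P(θ) = c + (1 − c) · 1 / (1 + exp(−a(θ − b)))
P_A = 0.5093
P_B = 0.9430
P_A − P_B = -0.4337

-0.434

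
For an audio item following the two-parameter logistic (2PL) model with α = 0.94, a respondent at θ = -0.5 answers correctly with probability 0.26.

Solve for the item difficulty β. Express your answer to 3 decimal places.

0.613

P(θ) = 1 / (1 + exp(−α(θ − β)))
logit(0.26) = ln(0.26/0.74) = -1.0460
β = θ − logit/(α) = -0.5 − (-1.0460)/0.9400 = 0.6127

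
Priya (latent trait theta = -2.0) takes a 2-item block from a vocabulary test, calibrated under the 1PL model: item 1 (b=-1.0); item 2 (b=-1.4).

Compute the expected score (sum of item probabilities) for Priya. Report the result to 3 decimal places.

P(theta) = 1 / (1 + exp(−(theta − b)))
P_1 = 1/(1+e^{1.0000}) = 0.2689
P_2 = 1/(1+e^{0.6000}) = 0.3543
E[score] = 0.2689 + 0.3543 = 0.6233

0.623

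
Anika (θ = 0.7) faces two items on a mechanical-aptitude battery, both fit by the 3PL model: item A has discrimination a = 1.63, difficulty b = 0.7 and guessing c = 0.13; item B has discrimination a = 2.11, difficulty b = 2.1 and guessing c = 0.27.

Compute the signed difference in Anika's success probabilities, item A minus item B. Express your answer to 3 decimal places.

P(θ) = c + (1 − c) · 1 / (1 + exp(−a(θ − b)))
P_A = 0.5650
P_B = 0.3062
P_A − P_B = 0.2588

0.259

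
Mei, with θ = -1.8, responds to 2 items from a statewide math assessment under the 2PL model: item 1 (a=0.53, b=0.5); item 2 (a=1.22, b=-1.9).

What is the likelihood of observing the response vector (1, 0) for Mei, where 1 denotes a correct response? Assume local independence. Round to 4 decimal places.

0.1071

P(θ) = 1 / (1 + exp(−a(θ − b)))
P_1 = 1/(1+e^{1.2190}) = 0.2281
P_2 = 1/(1+e^{-0.1220}) = 0.5305
L = P_1 × (1−P_2) = 0.2281 × 0.4695 = 0.10711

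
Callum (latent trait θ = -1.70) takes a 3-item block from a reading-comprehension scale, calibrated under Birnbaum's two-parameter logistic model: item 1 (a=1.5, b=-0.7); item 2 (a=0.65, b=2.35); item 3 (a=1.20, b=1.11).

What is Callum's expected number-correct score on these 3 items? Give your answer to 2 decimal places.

0.28

P(θ) = 1 / (1 + exp(−a(θ − b)))
P_1 = 1/(1+e^{1.5000}) = 0.1824
P_2 = 1/(1+e^{2.6325}) = 0.0671
P_3 = 1/(1+e^{3.3720}) = 0.0332
E[score] = 0.1824 + 0.0671 + 0.0332 = 0.2827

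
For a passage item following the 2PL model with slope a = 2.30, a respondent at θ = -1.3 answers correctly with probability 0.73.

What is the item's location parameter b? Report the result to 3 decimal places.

-1.732

P(θ) = 1 / (1 + exp(−a(θ − b)))
logit(0.73) = ln(0.73/0.27) = 0.9946
b = θ − logit/(a) = -1.3 − 0.9946/2.3000 = -1.7324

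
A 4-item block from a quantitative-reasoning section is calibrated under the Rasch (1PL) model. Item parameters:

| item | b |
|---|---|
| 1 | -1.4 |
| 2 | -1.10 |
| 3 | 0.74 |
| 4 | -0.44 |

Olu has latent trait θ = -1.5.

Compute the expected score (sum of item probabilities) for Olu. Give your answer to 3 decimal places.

P(θ) = 1 / (1 + exp(−(θ − b)))
P_1 = 1/(1+e^{0.1000}) = 0.4750
P_2 = 1/(1+e^{0.4000}) = 0.4013
P_3 = 1/(1+e^{2.2400}) = 0.0962
P_4 = 1/(1+e^{1.0600}) = 0.2573
E[score] = 0.4750 + 0.4013 + 0.0962 + 0.2573 = 1.2299

1.230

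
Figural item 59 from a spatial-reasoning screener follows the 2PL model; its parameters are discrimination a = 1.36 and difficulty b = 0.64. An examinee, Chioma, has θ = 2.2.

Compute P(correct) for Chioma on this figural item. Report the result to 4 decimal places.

0.8930

P(θ) = 1 / (1 + exp(−a(θ − b)))
Exponent: 1.36 × (2.2 − 0.64) = 2.1216
1/(1 + e^{-2.1216}) = 0.8930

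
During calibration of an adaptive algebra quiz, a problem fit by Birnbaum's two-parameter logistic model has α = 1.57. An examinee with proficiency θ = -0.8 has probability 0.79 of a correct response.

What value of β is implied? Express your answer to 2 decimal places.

P(θ) = 1 / (1 + exp(−α(θ − β)))
logit(0.79) = ln(0.79/0.21) = 1.3249
β = θ − logit/(α) = -0.8 − 1.3249/1.5700 = -1.6439

-1.64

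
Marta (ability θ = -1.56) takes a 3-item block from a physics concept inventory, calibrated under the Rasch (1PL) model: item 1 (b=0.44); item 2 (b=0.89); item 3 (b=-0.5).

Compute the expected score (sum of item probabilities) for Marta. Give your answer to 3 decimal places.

0.456

P(θ) = 1 / (1 + exp(−(θ − b)))
P_1 = 1/(1+e^{2.0000}) = 0.1192
P_2 = 1/(1+e^{2.4500}) = 0.0794
P_3 = 1/(1+e^{1.0600}) = 0.2573
E[score] = 0.1192 + 0.0794 + 0.2573 = 0.4560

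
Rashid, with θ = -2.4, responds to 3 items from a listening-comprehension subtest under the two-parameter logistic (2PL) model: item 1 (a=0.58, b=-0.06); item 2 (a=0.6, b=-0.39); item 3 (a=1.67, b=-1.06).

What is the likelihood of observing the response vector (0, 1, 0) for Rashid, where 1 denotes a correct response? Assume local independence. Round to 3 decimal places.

0.166

P(θ) = 1 / (1 + exp(−a(θ − b)))
P_1 = 1/(1+e^{1.3572}) = 0.2047
P_2 = 1/(1+e^{1.2060}) = 0.2304
P_3 = 1/(1+e^{2.2378}) = 0.0964
L = (1−P_1) × P_2 × (1−P_3) = 0.7953 × 0.2304 × 0.9036 = 0.16558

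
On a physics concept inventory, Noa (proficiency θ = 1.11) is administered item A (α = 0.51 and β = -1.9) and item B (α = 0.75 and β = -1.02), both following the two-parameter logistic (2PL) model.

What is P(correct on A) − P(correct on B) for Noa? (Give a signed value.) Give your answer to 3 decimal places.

P(θ) = 1 / (1 + exp(−α(θ − β)))
P_A = 0.8228
P_B = 0.8317
P_A − P_B = -0.0089

-0.009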